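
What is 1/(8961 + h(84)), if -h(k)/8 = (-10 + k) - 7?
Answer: 1/8425 ≈ 0.00011869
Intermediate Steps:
h(k) = 136 - 8*k (h(k) = -8*((-10 + k) - 7) = -8*(-17 + k) = 136 - 8*k)
1/(8961 + h(84)) = 1/(8961 + (136 - 8*84)) = 1/(8961 + (136 - 672)) = 1/(8961 - 536) = 1/8425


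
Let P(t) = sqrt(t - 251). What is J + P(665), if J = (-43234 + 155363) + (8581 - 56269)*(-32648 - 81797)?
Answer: 5457765289 + 3*sqrt(46) ≈ 5.4578e+9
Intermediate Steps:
J = 5457765289 (J = 112129 - 47688*(-114445) = 112129 + 5457653160 = 5457765289)
P(t) = sqrt(-251 + t)
J + P(665) = 5457765289 + sqrt(-251 + 665) = 5457765289 + sqrt(414) = 5457765289 + 3*sqrt(46)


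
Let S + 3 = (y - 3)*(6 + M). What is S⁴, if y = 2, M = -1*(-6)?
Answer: 50625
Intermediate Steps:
M = 6
S = -15 (S = -3 + (2 - 3)*(6 + 6) = -3 - 1*12 = -3 - 12 = -15)
S⁴ = (-15)⁴ = 50625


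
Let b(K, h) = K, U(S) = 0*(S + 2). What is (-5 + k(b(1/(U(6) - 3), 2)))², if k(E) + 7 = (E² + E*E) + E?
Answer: 11881/81 ≈ 146.68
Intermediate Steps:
U(S) = 0 (U(S) = 0*(2 + S) = 0)
k(E) = -7 + E + 2*E² (k(E) = -7 + ((E² + E*E) + E) = -7 + ((E² + E²) + E) = -7 + (2*E² + E) = -7 + (E + 2*E²) = -7 + E + 2*E²)
(-5 + k(b(1/(U(6) - 3), 2)))² = (-5 + (-7 + 1/(0 - 3) + 2*(1/(0 - 3))²))² = (-5 + (-7 + 1/(-3) + 2*(1/(-3))²))² = (-5 + (-7 - ⅓ + 2*(-⅓)²))² = (-5 + (-7 - ⅓ + 2*(⅑)))² = (-5 + (-7 - ⅓ + 2/9))² = (-5 - 64/9)² = (-109/9)² = 11881/81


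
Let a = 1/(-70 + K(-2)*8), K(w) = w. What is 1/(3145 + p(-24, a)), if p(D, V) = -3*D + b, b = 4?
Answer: 1/3221 ≈ 0.00031046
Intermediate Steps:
a = -1/86 (a = 1/(-70 - 2*8) = 1/(-70 - 16) = 1/(-86) = -1/86 ≈ -0.011628)
p(D, V) = 4 - 3*D (p(D, V) = -3*D + 4 = 4 - 3*D)
1/(3145 + p(-24, a)) = 1/(3145 + (4 - 3*(-24))) = 1/(3145 + (4 + 72)) = 1/(3145 + 76) = 1/3221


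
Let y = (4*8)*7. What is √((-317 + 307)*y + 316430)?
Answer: 3*√34910 ≈ 560.53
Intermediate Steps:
y = 224 (y = 32*7 = 224)
√((-317 + 307)*y + 316430) = √((-317 + 307)*224 + 316430) = √(-10*224 + 316430) = √(-2240 + 316430) = √314190 = 3*√34910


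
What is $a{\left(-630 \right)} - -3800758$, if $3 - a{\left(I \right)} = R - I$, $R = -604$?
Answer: $3800735$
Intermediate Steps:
$a{\left(I \right)} = 607 + I$ ($a{\left(I \right)} = 3 - \left(-604 - I\right) = 3 + \left(604 + I\right) = 607 + I$)
$a{\left(-630 \right)} - -3800758 = \left(607 - 630\right) - -3800758 = -23 + 3800758 = 3800735$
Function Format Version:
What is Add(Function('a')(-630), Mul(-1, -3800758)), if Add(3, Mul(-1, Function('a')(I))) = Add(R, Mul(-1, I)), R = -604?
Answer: 3800735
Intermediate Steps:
Function('a')(I) = Add(607, I) (Function('a')(I) = Add(3, Mul(-1, Add(-604, Mul(-1, I)))) = Add(3, Add(604, I)) = Add(607, I))
Add(Function('a')(-630), Mul(-1, -3800758)) = Add(Add(607, -630), Mul(-1, -3800758)) = Add(-23, 3800758) = 3800735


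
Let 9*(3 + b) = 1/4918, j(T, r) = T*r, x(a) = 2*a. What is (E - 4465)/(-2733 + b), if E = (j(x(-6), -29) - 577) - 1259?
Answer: 263491686/121100831 ≈ 2.1758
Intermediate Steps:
E = -1488 (E = ((2*(-6))*(-29) - 577) - 1259 = (-12*(-29) - 577) - 1259 = (348 - 577) - 1259 = -229 - 1259 = -1488)
b = -132785/44262 (b = -3 + (⅑)/4918 = -3 + (⅑)*(1/4918) = -3 + 1/44262 = -132785/44262 ≈ -3.0000)
(E - 4465)/(-2733 + b) = (-1488 - 4465)/(-2733 - 132785/44262) = -5953/(-121100831/44262) = -5953*(-44262/121100831) = 263491686/121100831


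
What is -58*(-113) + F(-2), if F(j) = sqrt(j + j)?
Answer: 6554 + 2*I ≈ 6554.0 + 2.0*I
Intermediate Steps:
F(j) = sqrt(2)*sqrt(j) (F(j) = sqrt(2*j) = sqrt(2)*sqrt(j))
-58*(-113) + F(-2) = -58*(-113) + sqrt(2)*sqrt(-2) = 6554 + sqrt(2)*(I*sqrt(2)) = 6554 + 2*I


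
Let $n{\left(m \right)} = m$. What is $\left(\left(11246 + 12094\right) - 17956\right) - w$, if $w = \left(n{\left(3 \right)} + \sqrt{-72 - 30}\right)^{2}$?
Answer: $5477 - 6 i \sqrt{102} \approx 5477.0 - 60.597 i$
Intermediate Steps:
$w = \left(3 + i \sqrt{102}\right)^{2}$ ($w = \left(3 + \sqrt{-72 - 30}\right)^{2} = \left(3 + \sqrt{-102}\right)^{2} = \left(3 + i \sqrt{102}\right)^{2} \approx -93.0 + 60.597 i$)
$\left(\left(11246 + 12094\right) - 17956\right) - w = \left(\left(11246 + 12094\right) - 17956\right) - \left(3 + i \sqrt{102}\right)^{2} = \left(23340 - 17956\right) - \left(3 + i \sqrt{102}\right)^{2} = 5384 - \left(3 + i \sqrt{102}\right)^{2}$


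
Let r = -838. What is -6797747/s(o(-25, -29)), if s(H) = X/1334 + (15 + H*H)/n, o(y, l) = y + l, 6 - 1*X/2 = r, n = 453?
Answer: -684648684599/779103 ≈ -8.7877e+5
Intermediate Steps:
X = 1688 (X = 12 - 2*(-838) = 12 + 1676 = 1688)
o(y, l) = l + y
s(H) = 130779/100717 + H²/453 (s(H) = 1688/1334 + (15 + H*H)/453 = 1688*(1/1334) + (15 + H²)*(1/453) = 844/667 + (5/151 + H²/453) = 130779/100717 + H²/453)
-6797747/s(o(-25, -29)) = -6797747/(130779/100717 + (-29 - 25)²/453) = -6797747/(130779/100717 + (1/453)*(-54)²) = -6797747/(130779/100717 + (1/453)*2916) = -6797747/(130779/100717 + 972/151) = -6797747/779103/100717 = -6797747*100717/779103 = -684648684599/779103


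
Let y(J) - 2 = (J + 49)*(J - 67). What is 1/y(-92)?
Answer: 1/6839 ≈ 0.00014622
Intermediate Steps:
y(J) = 2 + (-67 + J)*(49 + J) (y(J) = 2 + (J + 49)*(J - 67) = 2 + (49 + J)*(-67 + J) = 2 + (-67 + J)*(49 + J))
1/y(-92) = 1/(-3281 + (-92)² - 18*(-92)) = 1/(-3281 + 8464 + 1656) = 1/6839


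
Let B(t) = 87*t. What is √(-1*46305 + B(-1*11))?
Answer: I*√47262 ≈ 217.4*I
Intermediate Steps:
√(-1*46305 + B(-1*11)) = √(-1*46305 + 87*(-1*11)) = √(-46305 + 87*(-11)) = √(-46305 - 957) = √(-47262) = I*√47262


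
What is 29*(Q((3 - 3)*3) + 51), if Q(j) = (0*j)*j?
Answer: 1479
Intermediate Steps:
Q(j) = 0 (Q(j) = 0*j = 0)
29*(Q((3 - 3)*3) + 51) = 29*(0 + 51) = 29*51 = 1479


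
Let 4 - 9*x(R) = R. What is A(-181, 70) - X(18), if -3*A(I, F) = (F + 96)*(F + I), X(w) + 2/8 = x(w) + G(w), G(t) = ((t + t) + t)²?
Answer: 116201/36 ≈ 3227.8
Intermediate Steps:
x(R) = 4/9 - R/9
G(t) = 9*t² (G(t) = (2*t + t)² = (3*t)² = 9*t²)
X(w) = 7/36 + 9*w² - w/9 (X(w) = -¼ + ((4/9 - w/9) + 9*w²) = -¼ + (4/9 + 9*w² - w/9) = 7/36 + 9*w² - w/9)
A(I, F) = -(96 + F)*(F + I)/3 (A(I, F) = -(F + 96)*(F + I)/3 = -(96 + F)*(F + I)/3)
A(-181, 70) - X(18) = (-32*70 - 32*(-181) - ⅓*70² - ⅓*70*(-181)) - (7/36 + 9*18² - ⅑*18) = (-2240 + 5792 - ⅓*4900 + 12670/3) - (7/36 + 9*324 - 2) = (-2240 + 5792 - 4900/3 + 12670/3) - (7/36 + 2916 - 2) = 6142 - 1*104911/36 = 6142 - 104911/36 = 116201/36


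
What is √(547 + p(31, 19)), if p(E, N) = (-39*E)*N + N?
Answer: I*√22405 ≈ 149.68*I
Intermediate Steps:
p(E, N) = N - 39*E*N (p(E, N) = -39*E*N + N = N - 39*E*N)
√(547 + p(31, 19)) = √(547 + 19*(1 - 39*31)) = √(547 + 19*(1 - 1209)) = √(547 + 19*(-1208)) = √(547 - 22952) = √(-22405) = I*√22405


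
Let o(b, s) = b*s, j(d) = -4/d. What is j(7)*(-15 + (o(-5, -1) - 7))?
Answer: 68/7 ≈ 9.7143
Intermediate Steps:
j(7)*(-15 + (o(-5, -1) - 7)) = (-4/7)*(-15 + (-5*(-1) - 7)) = (-4*1/7)*(-15 + (5 - 7)) = -4*(-15 - 2)/7 = -4/7*(-17) = 68/7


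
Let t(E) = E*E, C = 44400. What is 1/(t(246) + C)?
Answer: 1/104916 ≈ 9.5314e-6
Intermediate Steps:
t(E) = E**2
1/(t(246) + C) = 1/(246**2 + 44400) = 1/(60516 + 44400) = 1/104916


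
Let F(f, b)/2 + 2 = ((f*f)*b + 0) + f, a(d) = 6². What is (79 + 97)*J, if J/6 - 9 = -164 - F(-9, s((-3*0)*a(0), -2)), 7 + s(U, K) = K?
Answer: 1399200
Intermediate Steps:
a(d) = 36
s(U, K) = -7 + K
F(f, b) = -4 + 2*f + 2*b*f² (F(f, b) = -4 + 2*(((f*f)*b + 0) + f) = -4 + 2*((f²*b + 0) + f) = -4 + 2*((b*f² + 0) + f) = -4 + 2*(b*f² + f) = -4 + 2*(f + b*f²) = -4 + (2*f + 2*b*f²) = -4 + 2*f + 2*b*f²)
J = 7950 (J = 54 + 6*(-164 - (-4 + 2*(-9) + 2*(-7 - 2)*(-9)²)) = 54 + 6*(-164 - (-4 - 18 + 2*(-9)*81)) = 54 + 6*(-164 - (-4 - 18 - 1458)) = 54 + 6*(-164 - 1*(-1480)) = 54 + 6*(-164 + 1480) = 54 + 6*1316 = 54 + 7896 = 7950)
(79 + 97)*J = (79 + 97)*7950 = 176*7950 = 1399200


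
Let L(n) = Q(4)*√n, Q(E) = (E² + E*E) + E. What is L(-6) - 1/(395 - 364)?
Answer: -1/31 + 36*I*√6 ≈ -0.032258 + 88.182*I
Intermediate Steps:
Q(E) = E + 2*E² (Q(E) = (E² + E²) + E = 2*E² + E = E + 2*E²)
L(n) = 36*√n (L(n) = (4*(1 + 2*4))*√n = (4*(1 + 8))*√n = (4*9)*√n = 36*√n)
L(-6) - 1/(395 - 364) = 36*√(-6) - 1/(395 - 364) = 36*(I*√6) - 1/31 = 36*I*√6 - 1*1/31 = 36*I*√6 - 1/31 = -1/31 + 36*I*√6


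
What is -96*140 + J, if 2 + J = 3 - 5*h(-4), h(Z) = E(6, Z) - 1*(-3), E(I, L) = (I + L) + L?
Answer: -13444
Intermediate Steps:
E(I, L) = I + 2*L
h(Z) = 9 + 2*Z (h(Z) = (6 + 2*Z) - 1*(-3) = (6 + 2*Z) + 3 = 9 + 2*Z)
J = -4 (J = -2 + (3 - 5*(9 + 2*(-4))) = -2 + (3 - 5*(9 - 8)) = -2 + (3 - 5*1) = -2 + (3 - 5) = -2 - 2 = -4)
-96*140 + J = -96*140 - 4 = -13440 - 4 = -13444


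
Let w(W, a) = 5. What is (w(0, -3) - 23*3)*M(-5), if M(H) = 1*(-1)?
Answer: 64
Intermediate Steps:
M(H) = -1
(w(0, -3) - 23*3)*M(-5) = (5 - 23*3)*(-1) = (5 - 69)*(-1) = -64*(-1) = 64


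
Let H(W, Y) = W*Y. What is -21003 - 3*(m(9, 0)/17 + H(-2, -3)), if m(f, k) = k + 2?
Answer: -357363/17 ≈ -21021.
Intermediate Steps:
m(f, k) = 2 + k
-21003 - 3*(m(9, 0)/17 + H(-2, -3)) = -21003 - 3*((2 + 0)/17 - 2*(-3)) = -21003 - 3*(2*(1/17) + 6) = -21003 - 3*(2/17 + 6) = -21003 - 3*104/17 = -21003 - 312/17 = -357363/17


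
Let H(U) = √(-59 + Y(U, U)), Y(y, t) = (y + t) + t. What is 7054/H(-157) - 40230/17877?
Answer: -13410/5959 - 3527*I*√530/265 ≈ -2.2504 - 306.41*I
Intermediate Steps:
Y(y, t) = y + 2*t (Y(y, t) = (t + y) + t = y + 2*t)
H(U) = √(-59 + 3*U) (H(U) = √(-59 + (U + 2*U)) = √(-59 + 3*U))
7054/H(-157) - 40230/17877 = 7054/(√(-59 + 3*(-157))) - 40230/17877 = 7054/(√(-59 - 471)) - 40230*1/17877 = 7054/(√(-530)) - 13410/5959 = 7054/((I*√530)) - 13410/5959 = 7054*(-I*√530/530) - 13410/5959 = -3527*I*√530/265 - 13410/5959 = -13410/5959 - 3527*I*√530/265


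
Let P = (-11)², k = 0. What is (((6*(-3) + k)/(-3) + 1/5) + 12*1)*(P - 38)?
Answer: 7553/5 ≈ 1510.6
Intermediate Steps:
P = 121
(((6*(-3) + k)/(-3) + 1/5) + 12*1)*(P - 38) = (((6*(-3) + 0)/(-3) + 1/5) + 12*1)*(121 - 38) = (((-18 + 0)*(-⅓) + 1*(⅕)) + 12)*83 = ((-18*(-⅓) + ⅕) + 12)*83 = ((6 + ⅕) + 12)*83 = (31/5 + 12)*83 = (91/5)*83 = 7553/5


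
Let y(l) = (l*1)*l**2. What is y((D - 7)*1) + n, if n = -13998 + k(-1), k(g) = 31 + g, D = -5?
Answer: -15696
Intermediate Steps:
y(l) = l**3 (y(l) = l*l**2 = l**3)
n = -13968 (n = -13998 + (31 - 1) = -13998 + 30 = -13968)
y((D - 7)*1) + n = ((-5 - 7)*1)**3 - 13968 = (-12*1)**3 - 13968 = (-12)**3 - 13968 = -1728 - 13968 = -15696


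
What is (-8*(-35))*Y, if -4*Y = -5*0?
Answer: 0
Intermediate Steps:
Y = 0 (Y = -(-5)*0/4 = -¼*0 = 0)
(-8*(-35))*Y = -8*(-35)*0 = 280*0 = 0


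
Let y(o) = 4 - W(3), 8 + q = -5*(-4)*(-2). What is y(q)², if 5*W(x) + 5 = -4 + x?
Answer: 676/25 ≈ 27.040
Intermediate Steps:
W(x) = -9/5 + x/5 (W(x) = -1 + (-4 + x)/5 = -1 + (-⅘ + x/5) = -9/5 + x/5)
q = -48 (q = -8 - 5*(-4)*(-2) = -8 + 20*(-2) = -8 - 40 = -48)
y(o) = 26/5 (y(o) = 4 - (-9/5 + (⅕)*3) = 4 - (-9/5 + ⅗) = 4 - 1*(-6/5) = 4 + 6/5 = 26/5)
y(q)² = (26/5)² = 676/25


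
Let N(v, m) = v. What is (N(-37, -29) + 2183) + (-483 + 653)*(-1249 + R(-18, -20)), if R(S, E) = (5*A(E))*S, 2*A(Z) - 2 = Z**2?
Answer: -3285484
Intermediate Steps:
A(Z) = 1 + Z**2/2
R(S, E) = S*(5 + 5*E**2/2) (R(S, E) = (5*(1 + E**2/2))*S = (5 + 5*E**2/2)*S = S*(5 + 5*E**2/2))
(N(-37, -29) + 2183) + (-483 + 653)*(-1249 + R(-18, -20)) = (-37 + 2183) + (-483 + 653)*(-1249 + (5/2)*(-18)*(2 + (-20)**2)) = 2146 + 170*(-1249 + (5/2)*(-18)*(2 + 400)) = 2146 + 170*(-1249 + (5/2)*(-18)*402) = 2146 + 170*(-1249 - 18090) = 2146 + 170*(-19339) = 2146 - 3287630 = -3285484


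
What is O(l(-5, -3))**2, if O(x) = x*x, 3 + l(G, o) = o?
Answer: 1296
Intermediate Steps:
l(G, o) = -3 + o
O(x) = x**2
O(l(-5, -3))**2 = ((-3 - 3)**2)**2 = ((-6)**2)**2 = 36**2 = 1296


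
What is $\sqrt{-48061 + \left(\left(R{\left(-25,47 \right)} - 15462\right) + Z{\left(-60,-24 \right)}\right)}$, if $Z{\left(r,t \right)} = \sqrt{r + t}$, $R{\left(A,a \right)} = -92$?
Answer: $\sqrt{-63615 + 2 i \sqrt{21}} \approx 0.018 + 252.22 i$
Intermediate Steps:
$\sqrt{-48061 + \left(\left(R{\left(-25,47 \right)} - 15462\right) + Z{\left(-60,-24 \right)}\right)} = \sqrt{-48061 + \left(\left(-92 - 15462\right) + \sqrt{-60 - 24}\right)} = \sqrt{-48061 - \left(15554 - \sqrt{-84}\right)} = \sqrt{-48061 - \left(15554 - 2 i \sqrt{21}\right)} = \sqrt{-63615 + 2 i \sqrt{21}}$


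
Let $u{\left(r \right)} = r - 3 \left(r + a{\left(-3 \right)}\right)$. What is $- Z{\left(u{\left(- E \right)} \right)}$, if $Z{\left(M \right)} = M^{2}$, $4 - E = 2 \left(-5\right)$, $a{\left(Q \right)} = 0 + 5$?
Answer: $-169$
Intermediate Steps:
$a{\left(Q \right)} = 5$
$E = 14$ ($E = 4 - 2 \left(-5\right) = 4 - -10 = 4 + 10 = 14$)
$u{\left(r \right)} = -15 - 2 r$ ($u{\left(r \right)} = r - 3 \left(r + 5\right) = r - 3 \left(5 + r\right) = r - \left(15 + 3 r\right) = -15 - 2 r$)
$- Z{\left(u{\left(- E \right)} \right)} = - \left(-15 - 2 \left(\left(-1\right) 14\right)\right)^{2} = - \left(-15 - -28\right)^{2} = - \left(-15 + 28\right)^{2} = - 13^{2} = \left(-1\right) 169 = -169$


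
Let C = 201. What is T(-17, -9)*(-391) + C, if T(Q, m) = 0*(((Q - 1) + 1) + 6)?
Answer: 201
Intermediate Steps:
T(Q, m) = 0 (T(Q, m) = 0*(((-1 + Q) + 1) + 6) = 0*(Q + 6) = 0*(6 + Q) = 0)
T(-17, -9)*(-391) + C = 0*(-391) + 201 = 0 + 201 = 201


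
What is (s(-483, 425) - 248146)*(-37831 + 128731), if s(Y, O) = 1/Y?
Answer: -3631591925700/161 ≈ -2.2556e+10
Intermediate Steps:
(s(-483, 425) - 248146)*(-37831 + 128731) = (1/(-483) - 248146)*(-37831 + 128731) = (-1/483 - 248146)*90900 = -119854519/483*90900 = -3631591925700/161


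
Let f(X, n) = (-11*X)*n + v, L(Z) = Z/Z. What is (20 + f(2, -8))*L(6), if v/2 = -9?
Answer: 178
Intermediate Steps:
v = -18 (v = 2*(-9) = -18)
L(Z) = 1
f(X, n) = -18 - 11*X*n (f(X, n) = (-11*X)*n - 18 = -11*X*n - 18 = -18 - 11*X*n)
(20 + f(2, -8))*L(6) = (20 + (-18 - 11*2*(-8)))*1 = (20 + (-18 + 176))*1 = (20 + 158)*1 = 178*1 = 178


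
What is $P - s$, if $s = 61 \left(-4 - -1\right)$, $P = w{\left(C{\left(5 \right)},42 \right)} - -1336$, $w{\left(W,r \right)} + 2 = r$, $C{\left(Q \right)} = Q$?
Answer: $1559$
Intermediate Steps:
$w{\left(W,r \right)} = -2 + r$
$P = 1376$ ($P = \left(-2 + 42\right) - -1336 = 40 + 1336 = 1376$)
$s = -183$ ($s = 61 \left(-4 + 1\right) = 61 \left(-3\right) = -183$)
$P - s = 1376 - -183 = 1376 + 183 = 1559$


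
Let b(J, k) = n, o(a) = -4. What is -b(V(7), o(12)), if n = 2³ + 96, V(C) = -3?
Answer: -104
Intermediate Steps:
n = 104 (n = 8 + 96 = 104)
b(J, k) = 104
-b(V(7), o(12)) = -1*104 = -104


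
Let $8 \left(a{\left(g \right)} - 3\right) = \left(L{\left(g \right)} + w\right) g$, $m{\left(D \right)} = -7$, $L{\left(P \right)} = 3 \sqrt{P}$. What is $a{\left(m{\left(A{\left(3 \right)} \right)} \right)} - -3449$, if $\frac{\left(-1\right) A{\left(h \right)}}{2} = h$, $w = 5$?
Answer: $\frac{27581}{8} - \frac{21 i \sqrt{7}}{8} \approx 3447.6 - 6.9451 i$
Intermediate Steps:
$A{\left(h \right)} = - 2 h$
$a{\left(g \right)} = 3 + \frac{g \left(5 + 3 \sqrt{g}\right)}{8}$ ($a{\left(g \right)} = 3 + \frac{\left(3 \sqrt{g} + 5\right) g}{8} = 3 + \frac{\left(5 + 3 \sqrt{g}\right) g}{8} = 3 + \frac{g \left(5 + 3 \sqrt{g}\right)}{8}$)
$a{\left(m{\left(A{\left(3 \right)} \right)} \right)} - -3449 = \left(3 + \frac{3 \left(-7\right)^{\frac{3}{2}}}{8} + \frac{5}{8} \left(-7\right)\right) - -3449 = \left(3 + \frac{3 \left(- 7 i \sqrt{7}\right)}{8} - \frac{35}{8}\right) + 3449 = \left(3 - \frac{21 i \sqrt{7}}{8} - \frac{35}{8}\right) + 3449 = \left(- \frac{11}{8} - \frac{21 i \sqrt{7}}{8}\right) + 3449 = \frac{27581}{8} - \frac{21 i \sqrt{7}}{8}$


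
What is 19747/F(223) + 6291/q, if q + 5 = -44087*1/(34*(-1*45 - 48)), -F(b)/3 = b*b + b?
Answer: 425771206519/605354016 ≈ 703.34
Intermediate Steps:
F(b) = -3*b - 3*b**2 (F(b) = -3*(b*b + b) = -3*(b**2 + b) = -3*(b + b**2) = -3*b - 3*b**2)
q = 28277/3162 (q = -5 - 44087*1/(34*(-1*45 - 48)) = -5 - 44087*1/(34*(-45 - 48)) = -5 - 44087/((-93*34)) = -5 - 44087/(-3162) = -5 - 44087*(-1/3162) = -5 + 44087/3162 = 28277/3162 ≈ 8.9428)
19747/F(223) + 6291/q = 19747/((-3*223*(1 + 223))) + 6291/(28277/3162) = 19747/((-3*223*224)) + 6291*(3162/28277) = 19747/(-149856) + 19892142/28277 = 19747*(-1/149856) + 19892142/28277 = -2821/21408 + 19892142/28277 = 425771206519/605354016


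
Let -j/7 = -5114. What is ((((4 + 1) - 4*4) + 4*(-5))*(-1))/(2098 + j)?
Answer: 31/37896 ≈ 0.00081803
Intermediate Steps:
j = 35798 (j = -7*(-5114) = 35798)
((((4 + 1) - 4*4) + 4*(-5))*(-1))/(2098 + j) = ((((4 + 1) - 4*4) + 4*(-5))*(-1))/(2098 + 35798) = (((5 - 16) - 20)*(-1))/37896 = ((-11 - 20)*(-1))*(1/37896) = -31*(-1)*(1/37896) = 31*(1/37896) = 31/37896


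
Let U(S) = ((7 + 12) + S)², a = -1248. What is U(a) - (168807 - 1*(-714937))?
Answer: 626697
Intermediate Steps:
U(S) = (19 + S)²
U(a) - (168807 - 1*(-714937)) = (19 - 1248)² - (168807 - 1*(-714937)) = (-1229)² - (168807 + 714937) = 1510441 - 1*883744 = 1510441 - 883744 = 626697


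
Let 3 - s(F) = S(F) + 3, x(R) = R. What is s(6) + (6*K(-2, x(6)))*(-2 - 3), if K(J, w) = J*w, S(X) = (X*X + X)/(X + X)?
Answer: 713/2 ≈ 356.50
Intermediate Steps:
S(X) = (X + X²)/(2*X) (S(X) = (X² + X)/((2*X)) = (X + X²)*(1/(2*X)) = (X + X²)/(2*X))
s(F) = -½ - F/2 (s(F) = 3 - ((½ + F/2) + 3) = 3 - (7/2 + F/2) = 3 + (-7/2 - F/2) = -½ - F/2)
s(6) + (6*K(-2, x(6)))*(-2 - 3) = (-½ - ½*6) + (6*(-2*6))*(-2 - 3) = (-½ - 3) + (6*(-12))*(-5) = -7/2 - 72*(-5) = -7/2 + 360 = 713/2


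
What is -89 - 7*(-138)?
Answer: 877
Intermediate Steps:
-89 - 7*(-138) = -89 + 966 = 877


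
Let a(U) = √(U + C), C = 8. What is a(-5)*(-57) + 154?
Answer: 154 - 57*√3 ≈ 55.273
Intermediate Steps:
a(U) = √(8 + U) (a(U) = √(U + 8) = √(8 + U))
a(-5)*(-57) + 154 = √(8 - 5)*(-57) + 154 = √3*(-57) + 154 = -57*√3 + 154 = 154 - 57*√3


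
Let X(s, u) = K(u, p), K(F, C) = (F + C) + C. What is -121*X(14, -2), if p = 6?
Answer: -1210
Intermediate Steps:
K(F, C) = F + 2*C (K(F, C) = (C + F) + C = F + 2*C)
X(s, u) = 12 + u (X(s, u) = u + 2*6 = u + 12 = 12 + u)
-121*X(14, -2) = -121*(12 - 2) = -121*10 = -1210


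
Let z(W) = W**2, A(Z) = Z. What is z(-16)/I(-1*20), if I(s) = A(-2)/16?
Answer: -2048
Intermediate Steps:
I(s) = -1/8 (I(s) = -2/16 = -2*1/16 = -1/8)
z(-16)/I(-1*20) = (-16)**2/(-1/8) = 256*(-8) = -2048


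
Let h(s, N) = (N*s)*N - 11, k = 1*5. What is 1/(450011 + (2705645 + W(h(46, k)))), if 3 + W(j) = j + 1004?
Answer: 1/3157796 ≈ 3.1668e-7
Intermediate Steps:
k = 5
h(s, N) = -11 + s*N**2 (h(s, N) = s*N**2 - 11 = -11 + s*N**2)
W(j) = 1001 + j (W(j) = -3 + (j + 1004) = -3 + (1004 + j) = 1001 + j)
1/(450011 + (2705645 + W(h(46, k)))) = 1/(450011 + (2705645 + (1001 + (-11 + 46*5**2)))) = 1/(450011 + (2705645 + (1001 + (-11 + 46*25)))) = 1/(450011 + (2705645 + (1001 + (-11 + 1150)))) = 1/(450011 + (2705645 + (1001 + 1139))) = 1/(450011 + (2705645 + 2140)) = 1/(450011 + 2707785) = 1/3157796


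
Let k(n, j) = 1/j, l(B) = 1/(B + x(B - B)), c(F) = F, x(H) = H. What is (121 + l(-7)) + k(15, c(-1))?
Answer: 839/7 ≈ 119.86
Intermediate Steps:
l(B) = 1/B (l(B) = 1/(B + (B - B)) = 1/(B + 0) = 1/B)
(121 + l(-7)) + k(15, c(-1)) = (121 + 1/(-7)) + 1/(-1) = (121 - 1/7) - 1 = 846/7 - 1 = 839/7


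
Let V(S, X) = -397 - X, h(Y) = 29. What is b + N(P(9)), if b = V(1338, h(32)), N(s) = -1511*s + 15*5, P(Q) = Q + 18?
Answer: -41148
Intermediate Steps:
P(Q) = 18 + Q
N(s) = 75 - 1511*s (N(s) = -1511*s + 75 = 75 - 1511*s)
b = -426 (b = -397 - 1*29 = -397 - 29 = -426)
b + N(P(9)) = -426 + (75 - 1511*(18 + 9)) = -426 + (75 - 1511*27) = -426 + (75 - 40797) = -426 - 40722 = -41148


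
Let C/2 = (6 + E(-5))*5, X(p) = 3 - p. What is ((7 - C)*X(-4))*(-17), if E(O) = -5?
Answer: 357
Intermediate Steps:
C = 10 (C = 2*((6 - 5)*5) = 2*(1*5) = 2*5 = 10)
((7 - C)*X(-4))*(-17) = ((7 - 1*10)*(3 - 1*(-4)))*(-17) = ((7 - 10)*(3 + 4))*(-17) = -3*7*(-17) = -21*(-17) = 357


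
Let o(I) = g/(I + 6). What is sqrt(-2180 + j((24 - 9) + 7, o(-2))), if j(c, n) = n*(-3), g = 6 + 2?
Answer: I*sqrt(2186) ≈ 46.755*I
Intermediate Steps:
g = 8
o(I) = 8/(6 + I) (o(I) = 8/(I + 6) = 8/(6 + I))
j(c, n) = -3*n
sqrt(-2180 + j((24 - 9) + 7, o(-2))) = sqrt(-2180 - 24/(6 - 2)) = sqrt(-2180 - 24/4) = sqrt(-2180 - 3*2) = sqrt(-2180 - 6) = sqrt(-2186) = I*sqrt(2186)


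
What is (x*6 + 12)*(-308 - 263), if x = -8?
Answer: 20556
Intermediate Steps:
(x*6 + 12)*(-308 - 263) = (-8*6 + 12)*(-308 - 263) = (-48 + 12)*(-571) = -36*(-571) = 20556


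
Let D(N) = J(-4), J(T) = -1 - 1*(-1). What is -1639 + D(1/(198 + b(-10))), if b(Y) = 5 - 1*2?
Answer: -1639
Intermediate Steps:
b(Y) = 3 (b(Y) = 5 - 2 = 3)
J(T) = 0 (J(T) = -1 + 1 = 0)
D(N) = 0
-1639 + D(1/(198 + b(-10))) = -1639 + 0 = -1639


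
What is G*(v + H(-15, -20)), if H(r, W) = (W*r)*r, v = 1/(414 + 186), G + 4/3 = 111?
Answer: -888299671/1800 ≈ -4.9350e+5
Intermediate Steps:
G = 329/3 (G = -4/3 + 111 = 329/3 ≈ 109.67)
v = 1/600 ≈ 0.0016667
H(r, W) = W*r²
G*(v + H(-15, -20)) = 329*(1/600 - 20*(-15)²)/3 = 329*(1/600 - 20*225)/3 = 329*(1/600 - 4500)/3 = (329/3)*(-2699999/600) = -888299671/1800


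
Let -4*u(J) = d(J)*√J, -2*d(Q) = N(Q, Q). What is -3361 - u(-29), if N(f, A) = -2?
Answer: -3361 + I*√29/4 ≈ -3361.0 + 1.3463*I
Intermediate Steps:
d(Q) = 1 (d(Q) = -½*(-2) = 1)
u(J) = -√J/4
-3361 - u(-29) = -3361 - (-1)*√(-29)/4 = -3361 - (-1)*I*√29/4 = -3361 + I*√29/4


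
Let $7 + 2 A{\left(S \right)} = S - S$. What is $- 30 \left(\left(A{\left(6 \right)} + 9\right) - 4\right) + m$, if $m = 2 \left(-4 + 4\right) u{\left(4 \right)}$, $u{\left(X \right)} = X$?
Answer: $-45$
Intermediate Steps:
$A{\left(S \right)} = - \frac{7}{2}$ ($A{\left(S \right)} = - \frac{7}{2} + \frac{S - S}{2} = - \frac{7}{2} + \frac{1}{2} \cdot 0 = - \frac{7}{2} + 0 = - \frac{7}{2}$)
$m = 0$ ($m = 2 \left(-4 + 4\right) 4 = 2 \cdot 0 \cdot 4 = 0 \cdot 4 = 0$)
$- 30 \left(\left(A{\left(6 \right)} + 9\right) - 4\right) + m = - 30 \left(\left(- \frac{7}{2} + 9\right) - 4\right) + 0 = - 30 \left(\frac{11}{2} - 4\right) + 0 = \left(-30\right) \frac{3}{2} + 0 = -45 + 0 = -45$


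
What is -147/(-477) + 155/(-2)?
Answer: -24547/318 ≈ -77.192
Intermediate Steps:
-147/(-477) + 155/(-2) = -147*(-1/477) + 155*(-½) = 49/159 - 155/2 = -24547/318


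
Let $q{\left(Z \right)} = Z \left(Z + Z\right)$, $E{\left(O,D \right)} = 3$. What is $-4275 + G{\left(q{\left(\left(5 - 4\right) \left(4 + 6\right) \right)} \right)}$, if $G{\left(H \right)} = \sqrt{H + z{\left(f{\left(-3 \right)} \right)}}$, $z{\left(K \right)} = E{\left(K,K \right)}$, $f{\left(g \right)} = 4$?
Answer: $-4275 + \sqrt{203} \approx -4260.8$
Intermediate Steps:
$q{\left(Z \right)} = 2 Z^{2}$ ($q{\left(Z \right)} = Z 2 Z = 2 Z^{2}$)
$z{\left(K \right)} = 3$
$G{\left(H \right)} = \sqrt{3 + H}$ ($G{\left(H \right)} = \sqrt{H + 3} = \sqrt{3 + H}$)
$-4275 + G{\left(q{\left(\left(5 - 4\right) \left(4 + 6\right) \right)} \right)} = -4275 + \sqrt{3 + 2 \left(\left(5 - 4\right) \left(4 + 6\right)\right)^{2}} = -4275 + \sqrt{3 + 2 \left(1 \cdot 10\right)^{2}} = -4275 + \sqrt{3 + 2 \cdot 10^{2}} = -4275 + \sqrt{3 + 2 \cdot 100} = -4275 + \sqrt{3 + 200} = -4275 + \sqrt{203}$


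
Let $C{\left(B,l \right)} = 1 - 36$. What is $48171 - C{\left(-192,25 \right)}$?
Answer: $48206$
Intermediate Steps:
$C{\left(B,l \right)} = -35$
$48171 - C{\left(-192,25 \right)} = 48171 - -35 = 48171 + 35 = 48206$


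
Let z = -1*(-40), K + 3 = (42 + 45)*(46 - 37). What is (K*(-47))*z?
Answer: -1466400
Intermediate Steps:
K = 780 (K = -3 + (42 + 45)*(46 - 37) = -3 + 87*9 = -3 + 783 = 780)
z = 40
(K*(-47))*z = (780*(-47))*40 = -36660*40 = -1466400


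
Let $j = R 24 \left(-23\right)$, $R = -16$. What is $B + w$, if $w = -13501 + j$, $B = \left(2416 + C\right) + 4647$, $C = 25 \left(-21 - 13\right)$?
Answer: $1544$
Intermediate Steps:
$C = -850$ ($C = 25 \left(-34\right) = -850$)
$j = 8832$ ($j = \left(-16\right) 24 \left(-23\right) = \left(-384\right) \left(-23\right) = 8832$)
$B = 6213$ ($B = \left(2416 - 850\right) + 4647 = 1566 + 4647 = 6213$)
$w = -4669$ ($w = -13501 + 8832 = -4669$)
$B + w = 6213 - 4669 = 1544$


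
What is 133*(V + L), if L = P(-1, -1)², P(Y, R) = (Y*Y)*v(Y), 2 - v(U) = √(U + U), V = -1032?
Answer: -136990 - 532*I*√2 ≈ -1.3699e+5 - 752.36*I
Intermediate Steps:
v(U) = 2 - √2*√U (v(U) = 2 - √(U + U) = 2 - √(2*U) = 2 - √2*√U)
P(Y, R) = Y²*(2 - √2*√Y) (P(Y, R) = (Y*Y)*(2 - √2*√Y) = Y²*(2 - √2*√Y))
L = (2 - I*√2)² (L = ((-1)²*(2 - √2*√(-1)))² = (1*(2 - √2*I))² = (1*(2 - I*√2))² = (2 - I*√2)² ≈ 2.0 - 5.6569*I)
133*(V + L) = 133*(-1032 + (2 - I*√2)²) = -137256 + 133*(2 - I*√2)²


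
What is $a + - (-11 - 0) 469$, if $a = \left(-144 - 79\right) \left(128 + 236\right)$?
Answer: $-76013$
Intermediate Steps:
$a = -81172$ ($a = \left(-223\right) 364 = -81172$)
$a + - (-11 - 0) 469 = -81172 + - (-11 - 0) 469 = -81172 + - (-11 + 0) 469 = -81172 + \left(-1\right) \left(-11\right) 469 = -81172 + 11 \cdot 469 = -81172 + 5159 = -76013$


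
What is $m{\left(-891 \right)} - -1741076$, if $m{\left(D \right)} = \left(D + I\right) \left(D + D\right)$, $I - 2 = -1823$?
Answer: $6573860$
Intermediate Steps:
$I = -1821$ ($I = 2 - 1823 = -1821$)
$m{\left(D \right)} = 2 D \left(-1821 + D\right)$ ($m{\left(D \right)} = \left(D - 1821\right) \left(D + D\right) = \left(-1821 + D\right) 2 D = 2 D \left(-1821 + D\right)$)
$m{\left(-891 \right)} - -1741076 = 2 \left(-891\right) \left(-1821 - 891\right) - -1741076 = 2 \left(-891\right) \left(-2712\right) + 1741076 = 4832784 + 1741076 = 6573860$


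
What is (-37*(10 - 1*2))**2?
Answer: 87616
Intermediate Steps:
(-37*(10 - 1*2))**2 = (-37*(10 - 2))**2 = (-37*8)**2 = (-296)**2 = 87616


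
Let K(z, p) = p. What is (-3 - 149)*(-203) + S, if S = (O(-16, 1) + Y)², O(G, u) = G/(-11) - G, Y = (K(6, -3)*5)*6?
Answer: 4370380/121 ≈ 36119.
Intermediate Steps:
Y = -90 (Y = -3*5*6 = -15*6 = -90)
O(G, u) = -12*G/11 (O(G, u) = G*(-1/11) - G = -G/11 - G = -12*G/11)
S = 636804/121 (S = (-12/11*(-16) - 90)² = (192/11 - 90)² = (-798/11)² = 636804/121 ≈ 5262.8)
(-3 - 149)*(-203) + S = (-3 - 149)*(-203) + 636804/121 = -152*(-203) + 636804/121 = 30856 + 636804/121 = 4370380/121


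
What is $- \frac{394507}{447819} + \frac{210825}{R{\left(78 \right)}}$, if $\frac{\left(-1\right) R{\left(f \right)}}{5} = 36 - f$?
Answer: $\frac{6288572947}{6269466} \approx 1003.0$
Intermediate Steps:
$R{\left(f \right)} = -180 + 5 f$ ($R{\left(f \right)} = - 5 \left(36 - f\right) = -180 + 5 f$)
$- \frac{394507}{447819} + \frac{210825}{R{\left(78 \right)}} = - \frac{394507}{447819} + \frac{210825}{-180 + 5 \cdot 78} = \left(-394507\right) \frac{1}{447819} + \frac{210825}{-180 + 390} = - \frac{394507}{447819} + \frac{210825}{210} = - \frac{394507}{447819} + 210825 \cdot \frac{1}{210} = - \frac{394507}{447819} + \frac{14055}{14} = \frac{6288572947}{6269466}$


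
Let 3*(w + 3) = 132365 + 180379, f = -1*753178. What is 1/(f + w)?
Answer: -1/648933 ≈ -1.5410e-6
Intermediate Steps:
f = -753178
w = 104245 (w = -3 + (132365 + 180379)/3 = -3 + (1/3)*312744 = -3 + 104248 = 104245)
1/(f + w) = 1/(-753178 + 104245) = 1/(-648933) = -1/648933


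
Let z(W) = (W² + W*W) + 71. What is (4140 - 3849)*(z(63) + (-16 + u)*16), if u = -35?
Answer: 2093163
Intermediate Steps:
z(W) = 71 + 2*W² (z(W) = (W² + W²) + 71 = 2*W² + 71 = 71 + 2*W²)
(4140 - 3849)*(z(63) + (-16 + u)*16) = (4140 - 3849)*((71 + 2*63²) + (-16 - 35)*16) = 291*((71 + 2*3969) - 51*16) = 291*((71 + 7938) - 816) = 291*(8009 - 816) = 291*7193 = 2093163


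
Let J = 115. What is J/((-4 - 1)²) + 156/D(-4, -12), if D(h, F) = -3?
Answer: -237/5 ≈ -47.400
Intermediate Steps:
J/((-4 - 1)²) + 156/D(-4, -12) = 115/((-4 - 1)²) + 156/(-3) = 115/((-5)²) + 156*(-⅓) = 115/25 - 52 = 115*(1/25) - 52 = 23/5 - 52 = -237/5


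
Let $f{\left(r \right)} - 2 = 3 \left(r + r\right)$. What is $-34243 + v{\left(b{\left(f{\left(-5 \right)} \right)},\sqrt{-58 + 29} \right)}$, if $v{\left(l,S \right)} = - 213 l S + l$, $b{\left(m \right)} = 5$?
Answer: $-34238 - 1065 i \sqrt{29} \approx -34238.0 - 5735.2 i$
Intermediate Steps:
$f{\left(r \right)} = 2 + 6 r$ ($f{\left(r \right)} = 2 + 3 \left(r + r\right) = 2 + 3 \cdot 2 r = 2 + 6 r$)
$v{\left(l,S \right)} = l - 213 S l$ ($v{\left(l,S \right)} = - 213 S l + l = l - 213 S l$)
$-34243 + v{\left(b{\left(f{\left(-5 \right)} \right)},\sqrt{-58 + 29} \right)} = -34243 + 5 \left(1 - 213 \sqrt{-58 + 29}\right) = -34243 + 5 \left(1 - 213 \sqrt{-29}\right) = -34243 + 5 \left(1 - 213 i \sqrt{29}\right) = -34243 + \left(5 - 1065 i \sqrt{29}\right) = -34238 - 1065 i \sqrt{29}$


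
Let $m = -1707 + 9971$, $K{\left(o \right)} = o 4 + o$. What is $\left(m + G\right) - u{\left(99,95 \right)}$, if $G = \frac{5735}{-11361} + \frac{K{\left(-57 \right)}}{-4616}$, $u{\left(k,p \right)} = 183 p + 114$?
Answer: $- \frac{484328577235}{52442376} \approx -9235.4$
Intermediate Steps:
$K{\left(o \right)} = 5 o$ ($K{\left(o \right)} = 4 o + o = 5 o$)
$u{\left(k,p \right)} = 114 + 183 p$
$m = 8264$
$G = - \frac{23234875}{52442376}$ ($G = \frac{5735}{-11361} + \frac{5 \left(-57\right)}{-4616} = 5735 \left(- \frac{1}{11361}\right) - - \frac{285}{4616} = - \frac{5735}{11361} + \frac{285}{4616} = - \frac{23234875}{52442376} \approx -0.44306$)
$\left(m + G\right) - u{\left(99,95 \right)} = \left(8264 - \frac{23234875}{52442376}\right) - \left(114 + 183 \cdot 95\right) = \frac{433360560389}{52442376} - \left(114 + 17385\right) = \frac{433360560389}{52442376} - 17499 = - \frac{484328577235}{52442376}$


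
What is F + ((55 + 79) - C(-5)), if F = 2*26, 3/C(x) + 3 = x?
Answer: 1491/8 ≈ 186.38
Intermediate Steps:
C(x) = 3/(-3 + x)
F = 52
F + ((55 + 79) - C(-5)) = 52 + ((55 + 79) - 3/(-3 - 5)) = 52 + (134 - 3/(-8)) = 52 + (134 - 3*(-1)/8) = 52 + (134 - 1*(-3/8)) = 52 + (134 + 3/8) = 52 + 1075/8 = 1491/8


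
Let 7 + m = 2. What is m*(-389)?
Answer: 1945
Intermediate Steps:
m = -5 (m = -7 + 2 = -5)
m*(-389) = -5*(-389) = 1945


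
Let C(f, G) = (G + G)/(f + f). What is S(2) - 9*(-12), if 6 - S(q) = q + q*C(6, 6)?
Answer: 110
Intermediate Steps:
C(f, G) = G/f (C(f, G) = (2*G)/((2*f)) = (2*G)*(1/(2*f)) = G/f)
S(q) = 6 - 2*q (S(q) = 6 - (q + q*(6/6)) = 6 - (q + q*(6*(⅙))) = 6 - (q + q*1) = 6 - (q + q) = 6 - 2*q)
S(2) - 9*(-12) = (6 - 2*2) - 9*(-12) = (6 - 4) + 108 = 2 + 108 = 110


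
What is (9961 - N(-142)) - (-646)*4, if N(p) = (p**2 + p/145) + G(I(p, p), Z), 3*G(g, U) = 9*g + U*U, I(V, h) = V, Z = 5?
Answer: -3132154/435 ≈ -7200.4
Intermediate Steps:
G(g, U) = 3*g + U**2/3 (G(g, U) = (9*g + U*U)/3 = (9*g + U**2)/3 = (U**2 + 9*g)/3 = 3*g + U**2/3)
N(p) = 25/3 + p**2 + 436*p/145 (N(p) = (p**2 + p/145) + (3*p + (1/3)*5**2) = (p**2 + p/145) + (3*p + (1/3)*25) = (p**2 + p/145) + (3*p + 25/3) = (p**2 + p/145) + (25/3 + 3*p) = 25/3 + p**2 + 436*p/145)
(9961 - N(-142)) - (-646)*4 = (9961 - (25/3 + (-142)**2 + (436/145)*(-142))) - (-646)*4 = (9961 - (25/3 + 20164 - 61912/145)) - 1*(-2584) = (9961 - 1*8589229/435) + 2584 = (9961 - 8589229/435) + 2584 = -4256194/435 + 2584 = -3132154/435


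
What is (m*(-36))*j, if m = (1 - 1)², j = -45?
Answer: 0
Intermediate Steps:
m = 0 (m = 0² = 0)
(m*(-36))*j = (0*(-36))*(-45) = 0*(-45) = 0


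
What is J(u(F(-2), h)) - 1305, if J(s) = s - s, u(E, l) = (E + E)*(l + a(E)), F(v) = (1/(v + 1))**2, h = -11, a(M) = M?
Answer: -1305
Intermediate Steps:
F(v) = (1 + v)**(-2) (F(v) = (1/(1 + v))**2 = (1 + v)**(-2))
u(E, l) = 2*E*(E + l) (u(E, l) = (E + E)*(l + E) = (2*E)*(E + l) = 2*E*(E + l))
J(s) = 0
J(u(F(-2), h)) - 1305 = 0 - 1305 = -1305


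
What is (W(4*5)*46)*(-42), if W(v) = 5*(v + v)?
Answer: -386400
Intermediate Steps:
W(v) = 10*v (W(v) = 5*(2*v) = 10*v)
(W(4*5)*46)*(-42) = ((10*(4*5))*46)*(-42) = ((10*20)*46)*(-42) = (200*46)*(-42) = 9200*(-42) = -386400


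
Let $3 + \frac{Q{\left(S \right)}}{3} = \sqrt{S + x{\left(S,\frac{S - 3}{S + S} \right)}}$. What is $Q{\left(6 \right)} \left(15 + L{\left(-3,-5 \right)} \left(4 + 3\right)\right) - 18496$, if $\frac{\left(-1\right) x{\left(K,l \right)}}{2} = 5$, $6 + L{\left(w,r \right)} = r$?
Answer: $-17938 - 372 i \approx -17938.0 - 372.0 i$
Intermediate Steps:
$L{\left(w,r \right)} = -6 + r$
$x{\left(K,l \right)} = -10$ ($x{\left(K,l \right)} = \left(-2\right) 5 = -10$)
$Q{\left(S \right)} = -9 + 3 \sqrt{-10 + S}$ ($Q{\left(S \right)} = -9 + 3 \sqrt{S - 10} = -9 + 3 \sqrt{-10 + S}$)
$Q{\left(6 \right)} \left(15 + L{\left(-3,-5 \right)} \left(4 + 3\right)\right) - 18496 = \left(-9 + 3 \sqrt{-10 + 6}\right) \left(15 + \left(-6 - 5\right) \left(4 + 3\right)\right) - 18496 = \left(-9 + 3 \sqrt{-4}\right) \left(15 - 77\right) - 18496 = \left(-9 + 3 \cdot 2 i\right) \left(15 - 77\right) - 18496 = \left(-9 + 6 i\right) \left(-62\right) - 18496 = \left(558 - 372 i\right) - 18496 = -17938 - 372 i$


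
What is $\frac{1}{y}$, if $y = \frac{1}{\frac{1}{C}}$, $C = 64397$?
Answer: $\frac{1}{64397} \approx 1.5529 \cdot 10^{-5}$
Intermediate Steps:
$y = 64397$ ($y = \frac{1}{\frac{1}{64397}} = 64397$)
$\frac{1}{y} = \frac{1}{64397}$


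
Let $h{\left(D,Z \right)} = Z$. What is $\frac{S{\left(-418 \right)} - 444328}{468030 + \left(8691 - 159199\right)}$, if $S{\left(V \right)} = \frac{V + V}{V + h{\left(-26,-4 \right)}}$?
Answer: $- \frac{46876395}{33498571} \approx -1.3994$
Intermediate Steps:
$S{\left(V \right)} = \frac{2 V}{-4 + V}$ ($S{\left(V \right)} = \frac{V + V}{V - 4} = \frac{2 V}{-4 + V}$)
$\frac{S{\left(-418 \right)} - 444328}{468030 + \left(8691 - 159199\right)} = \frac{2 \left(-418\right) \frac{1}{-4 - 418} - 444328}{468030 + \left(8691 - 159199\right)} = \frac{2 \left(-418\right) \frac{1}{-422} - 444328}{468030 - 150508} = \frac{2 \left(-418\right) \left(- \frac{1}{422}\right) - 444328}{317522} = \left(\frac{418}{211} - 444328\right) \frac{1}{317522} = \left(- \frac{93752790}{211}\right) \frac{1}{317522} = - \frac{46876395}{33498571}$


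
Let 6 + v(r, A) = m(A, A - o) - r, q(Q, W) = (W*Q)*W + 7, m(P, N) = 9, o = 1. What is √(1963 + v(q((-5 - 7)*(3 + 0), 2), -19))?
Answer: √2103 ≈ 45.858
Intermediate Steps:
q(Q, W) = 7 + Q*W² (q(Q, W) = (Q*W)*W + 7 = Q*W² + 7 = 7 + Q*W²)
v(r, A) = 3 - r (v(r, A) = -6 + (9 - r) = 3 - r)
√(1963 + v(q((-5 - 7)*(3 + 0), 2), -19)) = √(1963 + (3 - (7 + ((-5 - 7)*(3 + 0))*2²))) = √(1963 + (3 - (7 - 12*3*4))) = √(1963 + (3 - (7 - 36*4))) = √(1963 + (3 - (7 - 144))) = √(1963 + (3 - 1*(-137))) = √(1963 + (3 + 137)) = √(1963 + 140) = √2103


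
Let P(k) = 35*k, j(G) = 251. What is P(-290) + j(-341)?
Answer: -9899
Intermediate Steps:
P(-290) + j(-341) = 35*(-290) + 251 = -10150 + 251 = -9899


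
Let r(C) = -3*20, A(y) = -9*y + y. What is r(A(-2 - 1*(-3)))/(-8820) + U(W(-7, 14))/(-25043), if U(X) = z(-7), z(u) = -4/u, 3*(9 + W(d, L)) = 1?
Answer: 24959/3681321 ≈ 0.0067799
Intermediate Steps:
A(y) = -8*y
r(C) = -60
W(d, L) = -26/3 (W(d, L) = -9 + (⅓)*1 = -9 + ⅓ = -26/3)
U(X) = 4/7 (U(X) = -4/(-7) = -4*(-⅐) = 4/7)
r(A(-2 - 1*(-3)))/(-8820) + U(W(-7, 14))/(-25043) = -60/(-8820) + (4/7)/(-25043) = -60*(-1/8820) + (4/7)*(-1/25043) = 1/147 - 4/175301 = 24959/3681321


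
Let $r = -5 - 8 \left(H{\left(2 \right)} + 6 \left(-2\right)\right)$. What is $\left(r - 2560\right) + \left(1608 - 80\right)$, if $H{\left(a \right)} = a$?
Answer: $-957$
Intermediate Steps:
$r = 75$ ($r = -5 - 8 \left(2 + 6 \left(-2\right)\right) = -5 - 8 \left(2 - 12\right) = -5 - -80 = -5 + 80 = 75$)
$\left(r - 2560\right) + \left(1608 - 80\right) = \left(75 - 2560\right) + \left(1608 - 80\right) = -2485 + \left(1608 - 80\right) = -2485 + 1528 = -957$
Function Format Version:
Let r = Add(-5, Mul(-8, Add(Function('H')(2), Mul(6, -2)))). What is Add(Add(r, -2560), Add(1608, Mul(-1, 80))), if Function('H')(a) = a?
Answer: -957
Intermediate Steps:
r = 75 (r = Add(-5, Mul(-8, Add(2, Mul(6, -2)))) = Add(-5, Mul(-8, Add(2, -12))) = Add(-5, Mul(-8, -10)) = Add(-5, 80) = 75)
Add(Add(r, -2560), Add(1608, Mul(-1, 80))) = Add(Add(75, -2560), Add(1608, Mul(-1, 80))) = Add(-2485, Add(1608, -80)) = Add(-2485, 1528) = -957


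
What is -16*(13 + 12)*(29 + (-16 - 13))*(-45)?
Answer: 0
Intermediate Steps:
-16*(13 + 12)*(29 + (-16 - 13))*(-45) = -400*(29 - 29)*(-45) = -400*0*(-45) = -16*0*(-45) = 0*(-45) = 0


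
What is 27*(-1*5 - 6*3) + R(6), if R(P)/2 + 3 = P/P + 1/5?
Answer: -3123/5 ≈ -624.60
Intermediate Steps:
R(P) = -18/5 (R(P) = -6 + 2*(P/P + 1/5) = -6 + 2*(1 + 1*(⅕)) = -6 + 2*(1 + ⅕) = -6 + 2*(6/5) = -6 + 12/5 = -18/5)
27*(-1*5 - 6*3) + R(6) = 27*(-1*5 - 6*3) - 18/5 = 27*(-5 - 18) - 18/5 = 27*(-23) - 18/5 = -621 - 18/5 = -3123/5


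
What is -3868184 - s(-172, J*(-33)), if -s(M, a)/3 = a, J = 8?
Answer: -3868976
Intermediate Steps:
s(M, a) = -3*a
-3868184 - s(-172, J*(-33)) = -3868184 - (-3)*8*(-33) = -3868184 - (-3)*(-264) = -3868184 - 1*792 = -3868184 - 792 = -3868976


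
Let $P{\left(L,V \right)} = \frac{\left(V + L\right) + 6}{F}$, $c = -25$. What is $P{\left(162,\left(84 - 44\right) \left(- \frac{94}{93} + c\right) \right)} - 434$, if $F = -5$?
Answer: $- \frac{120674}{465} \approx -259.51$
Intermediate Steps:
$P{\left(L,V \right)} = - \frac{6}{5} - \frac{L}{5} - \frac{V}{5}$ ($P{\left(L,V \right)} = \frac{\left(V + L\right) + 6}{-5} = - \frac{\left(L + V\right) + 6}{5} = - \frac{6 + L + V}{5} = - \frac{6}{5} - \frac{L}{5} - \frac{V}{5}$)
$P{\left(162,\left(84 - 44\right) \left(- \frac{94}{93} + c\right) \right)} - 434 = \left(- \frac{6}{5} - \frac{162}{5} - \frac{\left(84 - 44\right) \left(- \frac{94}{93} - 25\right)}{5}\right) - 434 = \left(- \frac{6}{5} - \frac{162}{5} - \frac{40 \left(\left(-94\right) \frac{1}{93} - 25\right)}{5}\right) - 434 = \left(- \frac{6}{5} - \frac{162}{5} - \frac{40 \left(- \frac{94}{93} - 25\right)}{5}\right) - 434 = \left(- \frac{6}{5} - \frac{162}{5} - \frac{40 \left(- \frac{2419}{93}\right)}{5}\right) - 434 = \left(- \frac{6}{5} - \frac{162}{5} - - \frac{19352}{93}\right) - 434 = \left(- \frac{6}{5} - \frac{162}{5} + \frac{19352}{93}\right) - 434 = \frac{81136}{465} - 434 = - \frac{120674}{465}$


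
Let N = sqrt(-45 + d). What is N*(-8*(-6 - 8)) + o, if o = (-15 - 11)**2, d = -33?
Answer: 676 + 112*I*sqrt(78) ≈ 676.0 + 989.16*I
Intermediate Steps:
o = 676 (o = (-26)**2 = 676)
N = I*sqrt(78) (N = sqrt(-45 - 33) = sqrt(-78) = I*sqrt(78) ≈ 8.8318*I)
N*(-8*(-6 - 8)) + o = (I*sqrt(78))*(-8*(-6 - 8)) + 676 = (I*sqrt(78))*(-8*(-14)) + 676 = (I*sqrt(78))*112 + 676 = 112*I*sqrt(78) + 676 = 676 + 112*I*sqrt(78)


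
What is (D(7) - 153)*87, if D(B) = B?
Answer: -12702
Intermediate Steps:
(D(7) - 153)*87 = (7 - 153)*87 = -146*87 = -12702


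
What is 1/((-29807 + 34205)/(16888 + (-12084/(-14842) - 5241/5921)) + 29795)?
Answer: 742051227229/22109609562268973 ≈ 3.3562e-5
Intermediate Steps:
1/((-29807 + 34205)/(16888 + (-12084/(-14842) - 5241/5921)) + 29795) = 1/(4398/(16888 + (-12084*(-1/14842) - 5241*1/5921)) + 29795) = 1/(4398/(16888 + (6042/7421 - 5241/5921)) + 29795) = 1/(4398/(16888 - 3118779/43939741) + 29795) = 1/(4398/(742051227229/43939741) + 29795) = 1/(4398*(43939741/742051227229) + 29795) = 1/(193246980918/742051227229 + 29795) = 1/(22109609562268973/742051227229) = 742051227229/22109609562268973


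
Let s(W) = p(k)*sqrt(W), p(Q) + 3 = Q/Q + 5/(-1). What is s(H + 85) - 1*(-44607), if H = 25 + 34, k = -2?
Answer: 44523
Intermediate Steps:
H = 59
p(Q) = -7 (p(Q) = -3 + (Q/Q + 5/(-1)) = -3 + (1 + 5*(-1)) = -3 + (1 - 5) = -3 - 4 = -7)
s(W) = -7*sqrt(W)
s(H + 85) - 1*(-44607) = -7*sqrt(59 + 85) - 1*(-44607) = -7*sqrt(144) + 44607 = -7*12 + 44607 = -84 + 44607 = 44523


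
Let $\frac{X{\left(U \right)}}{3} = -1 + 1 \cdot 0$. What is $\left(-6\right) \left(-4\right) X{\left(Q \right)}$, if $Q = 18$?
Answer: $-72$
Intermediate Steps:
$X{\left(U \right)} = -3$ ($X{\left(U \right)} = 3 \left(-1 + 1 \cdot 0\right) = 3 \left(-1 + 0\right) = 3 \left(-1\right) = -3$)
$\left(-6\right) \left(-4\right) X{\left(Q \right)} = \left(-6\right) \left(-4\right) \left(-3\right) = 24 \left(-3\right) = -72$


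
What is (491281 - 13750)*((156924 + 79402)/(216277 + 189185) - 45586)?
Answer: -1471046534441931/67577 ≈ -2.1768e+10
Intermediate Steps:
(491281 - 13750)*((156924 + 79402)/(216277 + 189185) - 45586) = 477531*(236326/405462 - 45586) = 477531*(236326*(1/405462) - 45586) = 477531*(118163/202731 - 45586) = 477531*(-9241577203/202731) = -1471046534441931/67577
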